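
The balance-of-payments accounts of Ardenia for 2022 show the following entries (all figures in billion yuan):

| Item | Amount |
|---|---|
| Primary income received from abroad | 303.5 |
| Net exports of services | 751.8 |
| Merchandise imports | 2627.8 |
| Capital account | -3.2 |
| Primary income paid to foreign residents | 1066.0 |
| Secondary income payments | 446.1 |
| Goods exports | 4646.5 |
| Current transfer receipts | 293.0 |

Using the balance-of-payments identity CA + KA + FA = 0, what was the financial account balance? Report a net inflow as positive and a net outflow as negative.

-1851.7

Goods balance = 4646.5 - 2627.8 = 2018.7
Services balance = 751.8
Trade balance (goods + services) = 2018.7 + 751.8 = 2770.5
Net primary income = 303.5 - 1066.0 = -762.5
Net secondary income = 293.0 - 446.1 = -153.1
Current account = 2770.5 + (-762.5) + (-153.1) = 1854.9
Financial account = -(1854.9 + (-3.2)) = -1851.7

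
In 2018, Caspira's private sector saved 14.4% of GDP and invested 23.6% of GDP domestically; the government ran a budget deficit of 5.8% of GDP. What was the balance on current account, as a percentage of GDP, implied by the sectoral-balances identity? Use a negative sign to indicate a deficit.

-15.0

By the sectoral-balances identity, CA = (S_private - I) + (T - G).
Private balance = 14.4 - 23.6 = -9.2
Government balance (T - G) = -5.8
CA = -9.2 + (-5.8) = -15.0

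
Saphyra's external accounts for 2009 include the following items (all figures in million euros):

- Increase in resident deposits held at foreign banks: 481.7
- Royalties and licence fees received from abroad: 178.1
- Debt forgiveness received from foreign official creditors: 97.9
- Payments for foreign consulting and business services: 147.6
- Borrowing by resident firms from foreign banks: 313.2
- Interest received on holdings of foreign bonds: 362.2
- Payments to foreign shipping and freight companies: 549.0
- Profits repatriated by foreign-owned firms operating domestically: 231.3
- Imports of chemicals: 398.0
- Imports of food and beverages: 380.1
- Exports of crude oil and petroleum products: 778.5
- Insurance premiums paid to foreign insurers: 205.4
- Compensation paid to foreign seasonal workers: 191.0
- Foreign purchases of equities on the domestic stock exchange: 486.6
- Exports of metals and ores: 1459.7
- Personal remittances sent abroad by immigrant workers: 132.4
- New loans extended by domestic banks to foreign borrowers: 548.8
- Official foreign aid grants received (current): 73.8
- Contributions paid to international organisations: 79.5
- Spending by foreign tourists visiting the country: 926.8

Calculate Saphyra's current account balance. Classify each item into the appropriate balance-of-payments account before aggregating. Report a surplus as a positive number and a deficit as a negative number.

1464.8

Goods: 1459.7 - 398.0 + 778.5 - 380.1 = 1460.1
Services: -147.6 - 205.4 + 178.1 + 926.8 - 549.0 = 202.9
Primary income: -231.3 - 191.0 + 362.2 = -60.1
Secondary income: -132.4 - 79.5 + 73.8 = -138.1
Current account = 1460.1 + 202.9 + (-60.1) + (-138.1) = 1464.8
(Excluded from the current account — financial account: increase in resident deposits held at foreign banks 481.7, borrowing by resident firms from foreign banks 313.2, foreign purchases of equities on the domestic stock exchange 486.6, new loans extended by domestic banks to foreign borrowers 548.8; capital account: debt forgiveness received from foreign official creditors 97.9.)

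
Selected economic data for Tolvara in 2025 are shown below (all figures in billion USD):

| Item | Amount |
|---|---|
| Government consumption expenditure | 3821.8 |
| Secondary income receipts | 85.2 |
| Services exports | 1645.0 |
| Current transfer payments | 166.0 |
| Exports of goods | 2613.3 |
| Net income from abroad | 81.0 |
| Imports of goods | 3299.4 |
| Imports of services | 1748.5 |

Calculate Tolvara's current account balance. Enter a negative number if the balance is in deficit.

-789.4

Goods balance = 2613.3 - 3299.4 = -686.1
Services balance = 1645.0 - 1748.5 = -103.5
Trade balance (goods + services) = -686.1 + (-103.5) = -789.6
Net primary income = 81.0
Net secondary income = 85.2 - 166.0 = -80.8
Current account = -789.6 + 81.0 + (-80.8) = -789.4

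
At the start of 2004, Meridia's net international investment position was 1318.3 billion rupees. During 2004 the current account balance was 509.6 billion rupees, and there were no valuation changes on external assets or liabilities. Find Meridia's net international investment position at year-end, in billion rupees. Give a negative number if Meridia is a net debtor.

With no valuation effects, change in NIIP = current account = 509.6
End-of-year NIIP = 1318.3 + 509.6 = 1827.9

1827.9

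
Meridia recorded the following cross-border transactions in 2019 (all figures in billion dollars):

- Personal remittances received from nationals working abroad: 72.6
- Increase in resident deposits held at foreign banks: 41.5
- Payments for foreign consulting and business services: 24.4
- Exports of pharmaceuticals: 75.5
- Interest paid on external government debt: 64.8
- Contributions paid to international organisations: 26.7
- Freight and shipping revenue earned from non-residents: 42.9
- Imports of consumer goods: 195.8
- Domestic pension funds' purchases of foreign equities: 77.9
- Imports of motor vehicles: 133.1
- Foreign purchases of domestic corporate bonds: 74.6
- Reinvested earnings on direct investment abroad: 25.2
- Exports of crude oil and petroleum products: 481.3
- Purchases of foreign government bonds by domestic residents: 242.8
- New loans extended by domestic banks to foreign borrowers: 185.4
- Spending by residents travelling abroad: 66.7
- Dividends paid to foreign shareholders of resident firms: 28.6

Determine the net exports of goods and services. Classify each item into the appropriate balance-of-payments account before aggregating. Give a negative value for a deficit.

Goods: 481.3 + 75.5 - 195.8 - 133.1 = 227.9
Services: -66.7 - 24.4 + 42.9 = -48.2
Trade balance = 227.9 + (-48.2) = 179.7
(Excluded from the trade balance — secondary income: personal remittances received from nationals working abroad 72.6, contributions paid to international organisations 26.7; financial account: increase in resident deposits held at foreign banks 41.5, domestic pension funds' purchases of foreign equities 77.9, foreign purchases of domestic corporate bonds 74.6, purchases of foreign government bonds by domestic residents 242.8, new loans extended by domestic banks to foreign borrowers 185.4; primary income: interest paid on external government debt 64.8, reinvested earnings on direct investment abroad 25.2, dividends paid to foreign shareholders of resident firms 28.6.)

179.7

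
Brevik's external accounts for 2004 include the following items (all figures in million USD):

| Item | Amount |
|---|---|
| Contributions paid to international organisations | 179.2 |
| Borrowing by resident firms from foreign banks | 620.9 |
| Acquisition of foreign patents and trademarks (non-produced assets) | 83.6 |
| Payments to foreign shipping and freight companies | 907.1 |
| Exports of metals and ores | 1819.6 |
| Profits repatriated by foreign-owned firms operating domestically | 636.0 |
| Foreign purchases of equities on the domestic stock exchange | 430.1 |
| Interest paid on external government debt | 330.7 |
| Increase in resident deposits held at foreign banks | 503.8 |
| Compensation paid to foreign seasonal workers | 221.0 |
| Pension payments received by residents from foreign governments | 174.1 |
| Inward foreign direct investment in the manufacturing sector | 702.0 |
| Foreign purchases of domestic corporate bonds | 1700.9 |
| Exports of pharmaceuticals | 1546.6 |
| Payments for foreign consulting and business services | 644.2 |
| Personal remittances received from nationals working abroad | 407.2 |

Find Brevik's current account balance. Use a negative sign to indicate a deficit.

1029.3

Goods: 1819.6 + 1546.6 = 3366.2
Services: -907.1 - 644.2 = -1551.3
Primary income: -636.0 - 330.7 - 221.0 = -1187.7
Secondary income: -179.2 + 407.2 + 174.1 = 402.1
Current account = 3366.2 + (-1551.3) + (-1187.7) + 402.1 = 1029.3
(Excluded from the current account — financial account: borrowing by resident firms from foreign banks 620.9, foreign purchases of equities on the domestic stock exchange 430.1, increase in resident deposits held at foreign banks 503.8, inward foreign direct investment in the manufacturing sector 702.0, foreign purchases of domestic corporate bonds 1700.9; capital account: acquisition of foreign patents and trademarks (non-produced assets) 83.6.)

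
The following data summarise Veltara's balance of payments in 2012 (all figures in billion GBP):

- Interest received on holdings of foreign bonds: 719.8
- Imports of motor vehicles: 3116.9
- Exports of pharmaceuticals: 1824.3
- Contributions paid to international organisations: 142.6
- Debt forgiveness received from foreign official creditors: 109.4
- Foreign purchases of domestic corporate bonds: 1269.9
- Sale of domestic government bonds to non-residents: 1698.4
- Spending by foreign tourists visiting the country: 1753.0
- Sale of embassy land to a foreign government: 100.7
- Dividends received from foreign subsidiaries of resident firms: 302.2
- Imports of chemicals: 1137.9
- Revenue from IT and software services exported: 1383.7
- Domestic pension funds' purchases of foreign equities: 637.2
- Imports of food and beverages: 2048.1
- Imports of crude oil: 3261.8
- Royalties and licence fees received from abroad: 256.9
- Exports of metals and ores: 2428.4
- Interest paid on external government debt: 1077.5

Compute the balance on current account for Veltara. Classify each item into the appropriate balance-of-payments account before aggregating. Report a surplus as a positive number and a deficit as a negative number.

-2116.5

Goods: -3116.9 + 1824.3 + 2428.4 - 1137.9 - 3261.8 - 2048.1 = -5312.0
Services: 256.9 + 1753.0 + 1383.7 = 3393.6
Primary income: -1077.5 + 302.2 + 719.8 = -55.5
Secondary income: -142.6
Current account = (-5312.0) + 3393.6 + (-55.5) + (-142.6) = -2116.5
(Excluded from the current account — capital account: debt forgiveness received from foreign official creditors 109.4, sale of embassy land to a foreign government 100.7; financial account: foreign purchases of domestic corporate bonds 1269.9, sale of domestic government bonds to non-residents 1698.4, domestic pension funds' purchases of foreign equities 637.2.)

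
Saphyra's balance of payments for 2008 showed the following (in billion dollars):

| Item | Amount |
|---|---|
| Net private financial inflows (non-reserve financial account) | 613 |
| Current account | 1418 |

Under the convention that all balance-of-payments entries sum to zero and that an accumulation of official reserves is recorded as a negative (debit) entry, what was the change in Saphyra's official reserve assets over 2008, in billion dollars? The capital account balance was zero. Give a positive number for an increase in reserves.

2031

Official reserve transactions balance = -(1418 + 613) = -2031
An accumulation of reserves is recorded as a debit (negative entry), so the change in the stock of reserves is the negative of that balance.
Change in official reserves = -(-2031) = 2031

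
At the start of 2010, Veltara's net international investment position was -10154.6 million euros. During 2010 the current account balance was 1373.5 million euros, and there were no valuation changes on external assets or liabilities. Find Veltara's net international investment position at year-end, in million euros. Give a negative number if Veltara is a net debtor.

With no valuation effects, change in NIIP = current account = 1373.5
End-of-year NIIP = -10154.6 + 1373.5 = -8781.1

-8781.1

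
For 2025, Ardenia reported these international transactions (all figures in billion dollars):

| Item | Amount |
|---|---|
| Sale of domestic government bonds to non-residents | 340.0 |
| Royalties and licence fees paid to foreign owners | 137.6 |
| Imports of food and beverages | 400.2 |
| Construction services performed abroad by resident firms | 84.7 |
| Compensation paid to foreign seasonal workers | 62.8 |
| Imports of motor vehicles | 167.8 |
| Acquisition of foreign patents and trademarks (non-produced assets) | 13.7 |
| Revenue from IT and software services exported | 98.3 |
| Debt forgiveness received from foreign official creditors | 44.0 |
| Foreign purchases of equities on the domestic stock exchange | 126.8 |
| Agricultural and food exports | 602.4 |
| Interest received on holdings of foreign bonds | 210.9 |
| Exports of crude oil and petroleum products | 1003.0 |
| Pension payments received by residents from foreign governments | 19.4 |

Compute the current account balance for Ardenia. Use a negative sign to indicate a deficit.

Goods: 602.4 - 400.2 - 167.8 + 1003.0 = 1037.4
Services: 84.7 + 98.3 - 137.6 = 45.4
Primary income: -62.8 + 210.9 = 148.1
Secondary income: 19.4
Current account = 1037.4 + 45.4 + 148.1 + 19.4 = 1250.3
(Excluded from the current account — financial account: sale of domestic government bonds to non-residents 340.0, foreign purchases of equities on the domestic stock exchange 126.8; capital account: acquisition of foreign patents and trademarks (non-produced assets) 13.7, debt forgiveness received from foreign official creditors 44.0.)

1250.3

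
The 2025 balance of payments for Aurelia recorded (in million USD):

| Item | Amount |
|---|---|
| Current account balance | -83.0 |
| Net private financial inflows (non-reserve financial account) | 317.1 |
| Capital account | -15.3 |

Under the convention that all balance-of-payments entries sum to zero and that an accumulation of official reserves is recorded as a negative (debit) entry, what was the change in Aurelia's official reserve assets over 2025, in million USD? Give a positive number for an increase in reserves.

Official reserve transactions balance = -((-83.0) + (-15.3) + 317.1) = -218.8
An accumulation of reserves is recorded as a debit (negative entry), so the change in the stock of reserves is the negative of that balance.
Change in official reserves = -(-218.8) = 218.8

218.8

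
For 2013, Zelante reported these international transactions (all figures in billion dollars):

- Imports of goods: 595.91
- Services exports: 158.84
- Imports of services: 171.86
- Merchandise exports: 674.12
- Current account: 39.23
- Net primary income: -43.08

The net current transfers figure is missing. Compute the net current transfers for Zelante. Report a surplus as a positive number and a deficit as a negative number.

Current account = goods balance + services balance + net primary income + net secondary income
Sum of the known components = 22.11
Net current transfers = CA - (known components) = 39.23 - 22.11 = 17.12

17.12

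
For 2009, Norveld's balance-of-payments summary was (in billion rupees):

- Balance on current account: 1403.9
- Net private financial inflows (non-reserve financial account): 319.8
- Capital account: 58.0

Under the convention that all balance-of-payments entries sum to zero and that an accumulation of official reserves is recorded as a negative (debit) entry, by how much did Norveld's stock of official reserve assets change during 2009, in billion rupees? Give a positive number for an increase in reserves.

Official reserve transactions balance = -(1403.9 + 58.0 + 319.8) = -1781.7
An accumulation of reserves is recorded as a debit (negative entry), so the change in the stock of reserves is the negative of that balance.
Change in official reserves = -(-1781.7) = 1781.7

1781.7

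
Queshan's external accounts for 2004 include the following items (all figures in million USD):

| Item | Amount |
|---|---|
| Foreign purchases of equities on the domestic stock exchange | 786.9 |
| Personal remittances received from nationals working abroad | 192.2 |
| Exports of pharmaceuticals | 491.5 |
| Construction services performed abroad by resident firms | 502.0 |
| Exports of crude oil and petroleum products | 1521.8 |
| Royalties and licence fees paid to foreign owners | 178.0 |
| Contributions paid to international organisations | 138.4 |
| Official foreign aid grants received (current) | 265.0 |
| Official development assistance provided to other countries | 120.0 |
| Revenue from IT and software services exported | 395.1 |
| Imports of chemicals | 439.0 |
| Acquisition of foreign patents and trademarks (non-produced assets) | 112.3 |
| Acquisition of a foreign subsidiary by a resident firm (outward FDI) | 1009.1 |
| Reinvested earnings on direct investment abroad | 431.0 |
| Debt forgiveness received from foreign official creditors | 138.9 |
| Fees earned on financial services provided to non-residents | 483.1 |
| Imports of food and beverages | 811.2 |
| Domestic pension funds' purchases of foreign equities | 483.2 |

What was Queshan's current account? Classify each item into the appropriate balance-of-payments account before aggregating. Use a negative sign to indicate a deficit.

2595.1

Goods: 491.5 - 811.2 - 439.0 + 1521.8 = 763.1
Services: 483.1 + 502.0 + 395.1 - 178.0 = 1202.2
Primary income: 431.0
Secondary income: -120.0 - 138.4 + 265.0 + 192.2 = 198.8
Current account = 763.1 + 1202.2 + 431.0 + 198.8 = 2595.1
(Excluded from the current account — financial account: foreign purchases of equities on the domestic stock exchange 786.9, acquisition of a foreign subsidiary by a resident firm (outward FDI) 1009.1, domestic pension funds' purchases of foreign equities 483.2; capital account: acquisition of foreign patents and trademarks (non-produced assets) 112.3, debt forgiveness received from foreign official creditors 138.9.)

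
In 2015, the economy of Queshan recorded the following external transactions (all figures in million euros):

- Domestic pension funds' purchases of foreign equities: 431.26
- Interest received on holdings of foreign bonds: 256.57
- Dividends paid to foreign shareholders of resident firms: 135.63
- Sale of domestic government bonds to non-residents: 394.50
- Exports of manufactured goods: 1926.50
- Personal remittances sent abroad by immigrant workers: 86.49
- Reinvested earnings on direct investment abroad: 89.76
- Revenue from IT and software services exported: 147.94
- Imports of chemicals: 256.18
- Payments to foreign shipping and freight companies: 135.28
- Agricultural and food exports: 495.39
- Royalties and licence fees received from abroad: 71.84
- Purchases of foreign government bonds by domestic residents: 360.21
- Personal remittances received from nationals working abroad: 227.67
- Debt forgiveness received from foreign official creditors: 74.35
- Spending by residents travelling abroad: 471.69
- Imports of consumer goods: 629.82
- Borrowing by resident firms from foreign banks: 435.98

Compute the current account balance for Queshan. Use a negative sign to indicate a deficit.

Goods: -629.82 + 1926.50 + 495.39 - 256.18 = 1535.89
Services: -135.28 + 71.84 - 471.69 + 147.94 = -387.19
Primary income: -135.63 + 89.76 + 256.57 = 210.70
Secondary income: 227.67 - 86.49 = 141.18
Current account = 1535.89 + (-387.19) + 210.70 + 141.18 = 1500.58
(Excluded from the current account — financial account: domestic pension funds' purchases of foreign equities 431.26, sale of domestic government bonds to non-residents 394.50, purchases of foreign government bonds by domestic residents 360.21, borrowing by resident firms from foreign banks 435.98; capital account: debt forgiveness received from foreign official creditors 74.35.)

1500.58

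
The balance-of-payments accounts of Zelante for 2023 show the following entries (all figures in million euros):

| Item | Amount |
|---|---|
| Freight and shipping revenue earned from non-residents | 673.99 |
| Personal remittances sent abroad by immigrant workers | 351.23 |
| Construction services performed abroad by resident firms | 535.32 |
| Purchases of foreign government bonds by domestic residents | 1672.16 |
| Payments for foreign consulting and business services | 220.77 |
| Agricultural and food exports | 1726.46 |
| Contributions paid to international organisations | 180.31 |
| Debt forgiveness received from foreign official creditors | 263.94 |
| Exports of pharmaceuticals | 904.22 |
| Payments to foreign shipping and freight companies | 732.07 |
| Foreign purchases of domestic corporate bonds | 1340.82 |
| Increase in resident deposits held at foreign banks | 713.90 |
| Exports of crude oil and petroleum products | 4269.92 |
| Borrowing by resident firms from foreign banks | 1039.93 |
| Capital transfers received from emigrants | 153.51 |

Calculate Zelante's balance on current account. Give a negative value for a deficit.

Goods: 1726.46 + 4269.92 + 904.22 = 6900.60
Services: -220.77 + 535.32 - 732.07 + 673.99 = 256.47
Secondary income: -351.23 - 180.31 = -531.54
Current account = 6900.60 + 256.47 + (-531.54) = 6625.53
(Excluded from the current account — financial account: purchases of foreign government bonds by domestic residents 1672.16, foreign purchases of domestic corporate bonds 1340.82, increase in resident deposits held at foreign banks 713.90, borrowing by resident firms from foreign banks 1039.93; capital account: debt forgiveness received from foreign official creditors 263.94, capital transfers received from emigrants 153.51.)

6625.53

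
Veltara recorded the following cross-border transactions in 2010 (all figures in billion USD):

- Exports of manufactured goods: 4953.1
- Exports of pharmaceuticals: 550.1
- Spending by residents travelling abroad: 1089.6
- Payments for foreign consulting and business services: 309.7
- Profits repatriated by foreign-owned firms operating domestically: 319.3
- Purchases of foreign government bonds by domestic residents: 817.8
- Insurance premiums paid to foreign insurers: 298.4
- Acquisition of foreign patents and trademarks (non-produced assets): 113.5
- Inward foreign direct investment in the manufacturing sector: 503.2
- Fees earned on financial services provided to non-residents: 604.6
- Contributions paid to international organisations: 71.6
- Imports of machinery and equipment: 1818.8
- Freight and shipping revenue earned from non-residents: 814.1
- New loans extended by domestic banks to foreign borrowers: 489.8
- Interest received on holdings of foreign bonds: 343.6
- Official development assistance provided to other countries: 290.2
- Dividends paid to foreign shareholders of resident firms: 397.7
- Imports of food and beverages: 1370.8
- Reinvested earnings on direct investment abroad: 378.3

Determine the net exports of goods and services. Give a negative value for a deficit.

2034.6

Goods: 4953.1 - 1370.8 - 1818.8 + 550.1 = 2313.6
Services: 814.1 - 309.7 - 298.4 - 1089.6 + 604.6 = -279.0
Trade balance = 2313.6 + (-279.0) = 2034.6
(Excluded from the trade balance — primary income: profits repatriated by foreign-owned firms operating domestically 319.3, interest received on holdings of foreign bonds 343.6, dividends paid to foreign shareholders of resident firms 397.7, reinvested earnings on direct investment abroad 378.3; financial account: purchases of foreign government bonds by domestic residents 817.8, inward foreign direct investment in the manufacturing sector 503.2, new loans extended by domestic banks to foreign borrowers 489.8; capital account: acquisition of foreign patents and trademarks (non-produced assets) 113.5; secondary income: contributions paid to international organisations 71.6, official development assistance provided to other countries 290.2.)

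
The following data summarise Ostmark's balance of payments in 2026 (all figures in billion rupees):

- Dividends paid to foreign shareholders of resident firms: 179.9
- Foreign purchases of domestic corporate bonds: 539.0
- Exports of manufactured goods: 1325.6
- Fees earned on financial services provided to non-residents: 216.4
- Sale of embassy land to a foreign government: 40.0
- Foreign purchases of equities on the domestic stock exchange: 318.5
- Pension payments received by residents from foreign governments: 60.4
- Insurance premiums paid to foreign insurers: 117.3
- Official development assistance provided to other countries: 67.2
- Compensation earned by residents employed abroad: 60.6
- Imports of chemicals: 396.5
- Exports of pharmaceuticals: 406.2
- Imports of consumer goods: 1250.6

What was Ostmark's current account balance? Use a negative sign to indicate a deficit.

Goods: -396.5 - 1250.6 + 1325.6 + 406.2 = 84.7
Services: 216.4 - 117.3 = 99.1
Primary income: -179.9 + 60.6 = -119.3
Secondary income: 60.4 - 67.2 = -6.8
Current account = 84.7 + 99.1 + (-119.3) + (-6.8) = 57.7
(Excluded from the current account — financial account: foreign purchases of domestic corporate bonds 539.0, foreign purchases of equities on the domestic stock exchange 318.5; capital account: sale of embassy land to a foreign government 40.0.)

57.7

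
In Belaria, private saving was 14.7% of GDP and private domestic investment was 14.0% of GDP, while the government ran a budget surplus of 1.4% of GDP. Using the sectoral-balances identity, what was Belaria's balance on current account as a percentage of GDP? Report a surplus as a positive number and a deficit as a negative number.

2.1

By the sectoral-balances identity, CA = (S_private - I) + (T - G).
Private balance = 14.7 - 14.0 = 0.7
Government balance (T - G) = 1.4
CA = 0.7 + 1.4 = 2.1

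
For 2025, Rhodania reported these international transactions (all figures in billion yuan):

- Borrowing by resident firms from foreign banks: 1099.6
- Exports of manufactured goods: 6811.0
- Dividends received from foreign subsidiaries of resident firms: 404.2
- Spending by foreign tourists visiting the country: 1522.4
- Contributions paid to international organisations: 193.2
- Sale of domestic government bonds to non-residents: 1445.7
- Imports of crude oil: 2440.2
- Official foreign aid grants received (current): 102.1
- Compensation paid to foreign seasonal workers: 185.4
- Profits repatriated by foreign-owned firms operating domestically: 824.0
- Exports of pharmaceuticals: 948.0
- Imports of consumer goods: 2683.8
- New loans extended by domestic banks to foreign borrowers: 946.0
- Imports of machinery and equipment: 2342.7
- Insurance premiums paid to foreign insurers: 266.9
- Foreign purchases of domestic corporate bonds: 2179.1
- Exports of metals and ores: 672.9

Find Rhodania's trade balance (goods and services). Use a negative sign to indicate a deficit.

Goods: -2342.7 - 2440.2 + 672.9 + 948.0 + 6811.0 - 2683.8 = 965.2
Services: -266.9 + 1522.4 = 1255.5
Trade balance = 965.2 + 1255.5 = 2220.7
(Excluded from the trade balance — financial account: borrowing by resident firms from foreign banks 1099.6, sale of domestic government bonds to non-residents 1445.7, new loans extended by domestic banks to foreign borrowers 946.0, foreign purchases of domestic corporate bonds 2179.1; primary income: dividends received from foreign subsidiaries of resident firms 404.2, compensation paid to foreign seasonal workers 185.4, profits repatriated by foreign-owned firms operating domestically 824.0; secondary income: contributions paid to international organisations 193.2, official foreign aid grants received (current) 102.1.)

2220.7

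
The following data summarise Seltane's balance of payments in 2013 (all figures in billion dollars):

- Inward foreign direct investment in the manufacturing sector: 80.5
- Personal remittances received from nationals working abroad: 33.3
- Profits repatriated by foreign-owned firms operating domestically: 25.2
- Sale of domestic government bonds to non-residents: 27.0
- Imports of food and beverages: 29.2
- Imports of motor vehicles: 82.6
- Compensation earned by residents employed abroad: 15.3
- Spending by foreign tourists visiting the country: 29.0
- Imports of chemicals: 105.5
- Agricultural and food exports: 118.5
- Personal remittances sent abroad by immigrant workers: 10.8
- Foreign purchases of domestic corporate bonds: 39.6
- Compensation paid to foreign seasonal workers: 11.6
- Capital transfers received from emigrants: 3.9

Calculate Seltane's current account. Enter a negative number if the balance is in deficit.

-68.8

Goods: 118.5 - 29.2 - 82.6 - 105.5 = -98.8
Services: 29.0
Primary income: -11.6 + 15.3 - 25.2 = -21.5
Secondary income: 33.3 - 10.8 = 22.5
Current account = (-98.8) + 29.0 + (-21.5) + 22.5 = -68.8
(Excluded from the current account — financial account: inward foreign direct investment in the manufacturing sector 80.5, sale of domestic government bonds to non-residents 27.0, foreign purchases of domestic corporate bonds 39.6; capital account: capital transfers received from emigrants 3.9.)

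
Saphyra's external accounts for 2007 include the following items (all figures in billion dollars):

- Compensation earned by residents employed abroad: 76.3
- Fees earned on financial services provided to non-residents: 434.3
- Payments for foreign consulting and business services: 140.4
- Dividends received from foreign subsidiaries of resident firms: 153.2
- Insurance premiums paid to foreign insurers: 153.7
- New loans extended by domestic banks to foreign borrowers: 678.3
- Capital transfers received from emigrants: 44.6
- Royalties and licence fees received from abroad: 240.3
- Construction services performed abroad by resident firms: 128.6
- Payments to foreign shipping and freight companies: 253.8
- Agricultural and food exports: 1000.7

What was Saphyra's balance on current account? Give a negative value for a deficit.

1485.5

Goods: 1000.7
Services: 434.3 + 240.3 - 253.8 - 153.7 - 140.4 + 128.6 = 255.3
Primary income: 153.2 + 76.3 = 229.5
Current account = 1000.7 + 255.3 + 229.5 = 1485.5
(Excluded from the current account — financial account: new loans extended by domestic banks to foreign borrowers 678.3; capital account: capital transfers received from emigrants 44.6.)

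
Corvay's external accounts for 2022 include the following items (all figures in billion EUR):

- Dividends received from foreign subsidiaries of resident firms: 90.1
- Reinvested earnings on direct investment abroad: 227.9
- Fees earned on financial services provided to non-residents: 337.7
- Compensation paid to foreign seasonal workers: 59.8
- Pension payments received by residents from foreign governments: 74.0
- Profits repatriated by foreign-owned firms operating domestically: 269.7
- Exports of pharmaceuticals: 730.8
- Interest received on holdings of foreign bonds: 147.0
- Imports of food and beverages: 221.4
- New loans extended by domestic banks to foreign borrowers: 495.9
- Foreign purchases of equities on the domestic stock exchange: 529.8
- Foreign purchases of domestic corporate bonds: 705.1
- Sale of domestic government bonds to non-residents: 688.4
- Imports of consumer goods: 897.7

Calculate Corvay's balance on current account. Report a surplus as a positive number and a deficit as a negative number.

Goods: 730.8 - 221.4 - 897.7 = -388.3
Services: 337.7
Primary income: -269.7 - 59.8 + 147.0 + 227.9 + 90.1 = 135.5
Secondary income: 74.0
Current account = (-388.3) + 337.7 + 135.5 + 74.0 = 158.9
(Excluded from the current account — financial account: new loans extended by domestic banks to foreign borrowers 495.9, foreign purchases of equities on the domestic stock exchange 529.8, foreign purchases of domestic corporate bonds 705.1, sale of domestic government bonds to non-residents 688.4.)

158.9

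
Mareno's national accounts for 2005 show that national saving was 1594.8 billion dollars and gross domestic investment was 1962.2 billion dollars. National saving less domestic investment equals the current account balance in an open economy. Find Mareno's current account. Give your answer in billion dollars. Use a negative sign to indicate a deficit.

-367.4

CA = S - I = 1594.8 - 1962.2 = -367.4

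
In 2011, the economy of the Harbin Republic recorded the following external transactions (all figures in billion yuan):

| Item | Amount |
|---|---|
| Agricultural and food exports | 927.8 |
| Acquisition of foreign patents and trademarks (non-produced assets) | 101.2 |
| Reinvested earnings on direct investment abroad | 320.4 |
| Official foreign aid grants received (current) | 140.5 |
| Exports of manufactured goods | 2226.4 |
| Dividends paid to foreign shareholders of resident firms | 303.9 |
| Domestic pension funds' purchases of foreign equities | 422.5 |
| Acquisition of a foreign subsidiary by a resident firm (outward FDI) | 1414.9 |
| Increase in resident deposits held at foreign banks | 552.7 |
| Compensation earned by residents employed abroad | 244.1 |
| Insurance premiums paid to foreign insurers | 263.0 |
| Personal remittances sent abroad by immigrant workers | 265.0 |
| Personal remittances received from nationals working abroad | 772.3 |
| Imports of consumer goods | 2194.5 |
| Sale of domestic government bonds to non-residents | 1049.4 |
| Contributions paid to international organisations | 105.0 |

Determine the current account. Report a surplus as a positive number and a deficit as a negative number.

Goods: 2226.4 - 2194.5 + 927.8 = 959.7
Services: -263.0
Primary income: -303.9 + 244.1 + 320.4 = 260.6
Secondary income: 140.5 - 265.0 + 772.3 - 105.0 = 542.8
Current account = 959.7 + (-263.0) + 260.6 + 542.8 = 1500.1
(Excluded from the current account — capital account: acquisition of foreign patents and trademarks (non-produced assets) 101.2; financial account: domestic pension funds' purchases of foreign equities 422.5, acquisition of a foreign subsidiary by a resident firm (outward FDI) 1414.9, increase in resident deposits held at foreign banks 552.7, sale of domestic government bonds to non-residents 1049.4.)

1500.1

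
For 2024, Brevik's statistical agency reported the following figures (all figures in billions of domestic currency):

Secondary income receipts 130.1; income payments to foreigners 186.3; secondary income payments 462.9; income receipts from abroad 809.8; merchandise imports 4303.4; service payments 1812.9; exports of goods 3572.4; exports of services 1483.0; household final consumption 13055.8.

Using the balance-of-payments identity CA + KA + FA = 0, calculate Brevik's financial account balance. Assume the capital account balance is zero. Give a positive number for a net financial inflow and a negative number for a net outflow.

Goods balance = 3572.4 - 4303.4 = -731.0
Services balance = 1483.0 - 1812.9 = -329.9
Trade balance (goods + services) = -731.0 + (-329.9) = -1060.9
Net primary income = 809.8 - 186.3 = 623.5
Net secondary income = 130.1 - 462.9 = -332.8
Current account = -1060.9 + 623.5 + (-332.8) = -770.2
Financial account = -(-770.2) = 770.2

770.2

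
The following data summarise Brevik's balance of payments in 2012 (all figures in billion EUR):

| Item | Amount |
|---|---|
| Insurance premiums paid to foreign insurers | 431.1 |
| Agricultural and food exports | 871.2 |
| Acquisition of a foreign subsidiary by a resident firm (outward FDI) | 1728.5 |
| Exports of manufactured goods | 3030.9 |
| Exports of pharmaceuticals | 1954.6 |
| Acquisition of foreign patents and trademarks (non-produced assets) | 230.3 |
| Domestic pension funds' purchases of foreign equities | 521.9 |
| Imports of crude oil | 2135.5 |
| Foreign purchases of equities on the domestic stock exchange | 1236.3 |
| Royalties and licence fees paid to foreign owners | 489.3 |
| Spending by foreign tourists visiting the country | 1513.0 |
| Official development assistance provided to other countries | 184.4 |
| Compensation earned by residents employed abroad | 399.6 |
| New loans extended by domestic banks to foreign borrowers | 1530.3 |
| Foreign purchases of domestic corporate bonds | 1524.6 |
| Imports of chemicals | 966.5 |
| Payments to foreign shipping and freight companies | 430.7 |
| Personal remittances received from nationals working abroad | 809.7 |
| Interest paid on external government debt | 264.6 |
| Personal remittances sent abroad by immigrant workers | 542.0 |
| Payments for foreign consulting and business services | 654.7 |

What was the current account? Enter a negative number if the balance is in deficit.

Goods: 1954.6 + 3030.9 + 871.2 - 2135.5 - 966.5 = 2754.7
Services: -654.7 - 431.1 - 430.7 - 489.3 + 1513.0 = -492.8
Primary income: -264.6 + 399.6 = 135.0
Secondary income: -542.0 + 809.7 - 184.4 = 83.3
Current account = 2754.7 + (-492.8) + 135.0 + 83.3 = 2480.2
(Excluded from the current account — financial account: acquisition of a foreign subsidiary by a resident firm (outward FDI) 1728.5, domestic pension funds' purchases of foreign equities 521.9, foreign purchases of equities on the domestic stock exchange 1236.3, new loans extended by domestic banks to foreign borrowers 1530.3, foreign purchases of domestic corporate bonds 1524.6; capital account: acquisition of foreign patents and trademarks (non-produced assets) 230.3.)

2480.2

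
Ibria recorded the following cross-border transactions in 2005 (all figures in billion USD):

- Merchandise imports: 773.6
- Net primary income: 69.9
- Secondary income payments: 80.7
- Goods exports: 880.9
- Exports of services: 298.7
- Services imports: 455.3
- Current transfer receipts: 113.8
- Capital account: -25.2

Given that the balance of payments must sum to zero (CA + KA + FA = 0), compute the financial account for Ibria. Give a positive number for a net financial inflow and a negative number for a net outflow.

-28.5

Goods balance = 880.9 - 773.6 = 107.3
Services balance = 298.7 - 455.3 = -156.6
Trade balance (goods + services) = 107.3 + (-156.6) = -49.3
Net primary income = 69.9
Net secondary income = 113.8 - 80.7 = 33.1
Current account = -49.3 + 69.9 + 33.1 = 53.7
Financial account = -(53.7 + (-25.2)) = -28.5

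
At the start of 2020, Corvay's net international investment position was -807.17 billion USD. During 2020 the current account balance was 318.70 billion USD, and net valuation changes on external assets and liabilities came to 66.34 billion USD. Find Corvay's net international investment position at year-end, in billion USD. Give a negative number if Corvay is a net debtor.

-422.13

Change in NIIP = current account + net valuation change = 318.70 + 66.34 = 385.04
End-of-year NIIP = -807.17 + 385.04 = -422.13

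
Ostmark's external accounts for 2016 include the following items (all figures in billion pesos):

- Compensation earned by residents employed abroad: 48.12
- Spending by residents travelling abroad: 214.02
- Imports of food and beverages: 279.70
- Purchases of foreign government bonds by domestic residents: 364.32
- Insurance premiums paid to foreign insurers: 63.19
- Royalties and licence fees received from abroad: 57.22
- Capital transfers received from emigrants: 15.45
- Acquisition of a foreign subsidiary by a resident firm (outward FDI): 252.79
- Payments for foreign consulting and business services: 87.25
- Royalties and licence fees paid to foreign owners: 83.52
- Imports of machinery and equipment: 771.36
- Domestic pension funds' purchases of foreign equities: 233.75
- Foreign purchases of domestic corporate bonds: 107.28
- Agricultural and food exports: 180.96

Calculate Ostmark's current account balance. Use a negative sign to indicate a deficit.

-1212.74

Goods: 180.96 - 279.70 - 771.36 = -870.10
Services: -214.02 + 57.22 - 83.52 - 63.19 - 87.25 = -390.76
Primary income: 48.12
Current account = (-870.10) + (-390.76) + 48.12 = -1212.74
(Excluded from the current account — financial account: purchases of foreign government bonds by domestic residents 364.32, acquisition of a foreign subsidiary by a resident firm (outward FDI) 252.79, domestic pension funds' purchases of foreign equities 233.75, foreign purchases of domestic corporate bonds 107.28; capital account: capital transfers received from emigrants 15.45.)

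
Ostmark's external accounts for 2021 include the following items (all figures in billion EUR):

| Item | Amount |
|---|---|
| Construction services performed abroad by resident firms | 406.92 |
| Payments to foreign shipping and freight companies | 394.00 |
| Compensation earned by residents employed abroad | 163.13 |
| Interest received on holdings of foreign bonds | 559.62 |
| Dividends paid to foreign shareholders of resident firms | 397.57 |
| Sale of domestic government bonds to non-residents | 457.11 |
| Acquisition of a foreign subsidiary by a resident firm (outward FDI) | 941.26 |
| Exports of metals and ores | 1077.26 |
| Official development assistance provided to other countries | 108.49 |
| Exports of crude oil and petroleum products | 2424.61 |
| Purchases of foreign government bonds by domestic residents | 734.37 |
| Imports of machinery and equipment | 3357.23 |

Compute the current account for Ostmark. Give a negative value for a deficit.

374.25

Goods: -3357.23 + 1077.26 + 2424.61 = 144.64
Services: -394.00 + 406.92 = 12.92
Primary income: 163.13 - 397.57 + 559.62 = 325.18
Secondary income: -108.49
Current account = 144.64 + 12.92 + 325.18 + (-108.49) = 374.25
(Excluded from the current account — financial account: sale of domestic government bonds to non-residents 457.11, acquisition of a foreign subsidiary by a resident firm (outward FDI) 941.26, purchases of foreign government bonds by domestic residents 734.37.)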